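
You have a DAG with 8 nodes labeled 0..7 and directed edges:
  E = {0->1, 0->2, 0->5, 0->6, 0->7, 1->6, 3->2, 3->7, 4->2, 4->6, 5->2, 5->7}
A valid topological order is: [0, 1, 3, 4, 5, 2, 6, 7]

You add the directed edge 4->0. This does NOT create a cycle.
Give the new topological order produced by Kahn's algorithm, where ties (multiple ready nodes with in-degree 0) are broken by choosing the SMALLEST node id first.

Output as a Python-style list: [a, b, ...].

Old toposort: [0, 1, 3, 4, 5, 2, 6, 7]
Added edge: 4->0
Position of 4 (3) > position of 0 (0). Must reorder: 4 must now come before 0.
Run Kahn's algorithm (break ties by smallest node id):
  initial in-degrees: [1, 1, 4, 0, 0, 1, 3, 3]
  ready (indeg=0): [3, 4]
  pop 3: indeg[2]->3; indeg[7]->2 | ready=[4] | order so far=[3]
  pop 4: indeg[0]->0; indeg[2]->2; indeg[6]->2 | ready=[0] | order so far=[3, 4]
  pop 0: indeg[1]->0; indeg[2]->1; indeg[5]->0; indeg[6]->1; indeg[7]->1 | ready=[1, 5] | order so far=[3, 4, 0]
  pop 1: indeg[6]->0 | ready=[5, 6] | order so far=[3, 4, 0, 1]
  pop 5: indeg[2]->0; indeg[7]->0 | ready=[2, 6, 7] | order so far=[3, 4, 0, 1, 5]
  pop 2: no out-edges | ready=[6, 7] | order so far=[3, 4, 0, 1, 5, 2]
  pop 6: no out-edges | ready=[7] | order so far=[3, 4, 0, 1, 5, 2, 6]
  pop 7: no out-edges | ready=[] | order so far=[3, 4, 0, 1, 5, 2, 6, 7]
  Result: [3, 4, 0, 1, 5, 2, 6, 7]

Answer: [3, 4, 0, 1, 5, 2, 6, 7]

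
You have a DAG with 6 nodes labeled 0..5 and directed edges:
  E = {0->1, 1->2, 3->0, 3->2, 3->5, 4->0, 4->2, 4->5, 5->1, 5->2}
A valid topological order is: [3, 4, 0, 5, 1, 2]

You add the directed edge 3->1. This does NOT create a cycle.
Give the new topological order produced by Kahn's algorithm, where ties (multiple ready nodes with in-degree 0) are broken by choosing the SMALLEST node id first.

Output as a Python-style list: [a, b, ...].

Old toposort: [3, 4, 0, 5, 1, 2]
Added edge: 3->1
Position of 3 (0) < position of 1 (4). Old order still valid.
Run Kahn's algorithm (break ties by smallest node id):
  initial in-degrees: [2, 3, 4, 0, 0, 2]
  ready (indeg=0): [3, 4]
  pop 3: indeg[0]->1; indeg[1]->2; indeg[2]->3; indeg[5]->1 | ready=[4] | order so far=[3]
  pop 4: indeg[0]->0; indeg[2]->2; indeg[5]->0 | ready=[0, 5] | order so far=[3, 4]
  pop 0: indeg[1]->1 | ready=[5] | order so far=[3, 4, 0]
  pop 5: indeg[1]->0; indeg[2]->1 | ready=[1] | order so far=[3, 4, 0, 5]
  pop 1: indeg[2]->0 | ready=[2] | order so far=[3, 4, 0, 5, 1]
  pop 2: no out-edges | ready=[] | order so far=[3, 4, 0, 5, 1, 2]
  Result: [3, 4, 0, 5, 1, 2]

Answer: [3, 4, 0, 5, 1, 2]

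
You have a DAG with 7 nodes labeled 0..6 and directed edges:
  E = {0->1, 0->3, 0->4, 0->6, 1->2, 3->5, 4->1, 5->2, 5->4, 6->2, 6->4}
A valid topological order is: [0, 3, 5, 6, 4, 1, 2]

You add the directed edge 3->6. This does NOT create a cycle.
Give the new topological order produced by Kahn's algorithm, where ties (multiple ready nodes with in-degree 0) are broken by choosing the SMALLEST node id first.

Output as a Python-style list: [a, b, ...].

Answer: [0, 3, 5, 6, 4, 1, 2]

Derivation:
Old toposort: [0, 3, 5, 6, 4, 1, 2]
Added edge: 3->6
Position of 3 (1) < position of 6 (3). Old order still valid.
Run Kahn's algorithm (break ties by smallest node id):
  initial in-degrees: [0, 2, 3, 1, 3, 1, 2]
  ready (indeg=0): [0]
  pop 0: indeg[1]->1; indeg[3]->0; indeg[4]->2; indeg[6]->1 | ready=[3] | order so far=[0]
  pop 3: indeg[5]->0; indeg[6]->0 | ready=[5, 6] | order so far=[0, 3]
  pop 5: indeg[2]->2; indeg[4]->1 | ready=[6] | order so far=[0, 3, 5]
  pop 6: indeg[2]->1; indeg[4]->0 | ready=[4] | order so far=[0, 3, 5, 6]
  pop 4: indeg[1]->0 | ready=[1] | order so far=[0, 3, 5, 6, 4]
  pop 1: indeg[2]->0 | ready=[2] | order so far=[0, 3, 5, 6, 4, 1]
  pop 2: no out-edges | ready=[] | order so far=[0, 3, 5, 6, 4, 1, 2]
  Result: [0, 3, 5, 6, 4, 1, 2]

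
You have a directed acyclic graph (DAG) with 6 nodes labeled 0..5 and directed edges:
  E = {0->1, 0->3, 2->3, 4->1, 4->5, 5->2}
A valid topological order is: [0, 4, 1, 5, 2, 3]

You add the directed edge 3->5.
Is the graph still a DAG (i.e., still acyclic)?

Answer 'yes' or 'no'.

Answer: no

Derivation:
Given toposort: [0, 4, 1, 5, 2, 3]
Position of 3: index 5; position of 5: index 3
New edge 3->5: backward (u after v in old order)
Backward edge: old toposort is now invalid. Check if this creates a cycle.
Does 5 already reach 3? Reachable from 5: [2, 3, 5]. YES -> cycle!
Still a DAG? no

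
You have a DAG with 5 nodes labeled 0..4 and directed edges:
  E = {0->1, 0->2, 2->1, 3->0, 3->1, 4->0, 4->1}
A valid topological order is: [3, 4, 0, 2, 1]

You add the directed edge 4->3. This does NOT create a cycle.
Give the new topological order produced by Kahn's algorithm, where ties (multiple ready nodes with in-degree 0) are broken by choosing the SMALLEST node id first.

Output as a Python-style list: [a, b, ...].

Answer: [4, 3, 0, 2, 1]

Derivation:
Old toposort: [3, 4, 0, 2, 1]
Added edge: 4->3
Position of 4 (1) > position of 3 (0). Must reorder: 4 must now come before 3.
Run Kahn's algorithm (break ties by smallest node id):
  initial in-degrees: [2, 4, 1, 1, 0]
  ready (indeg=0): [4]
  pop 4: indeg[0]->1; indeg[1]->3; indeg[3]->0 | ready=[3] | order so far=[4]
  pop 3: indeg[0]->0; indeg[1]->2 | ready=[0] | order so far=[4, 3]
  pop 0: indeg[1]->1; indeg[2]->0 | ready=[2] | order so far=[4, 3, 0]
  pop 2: indeg[1]->0 | ready=[1] | order so far=[4, 3, 0, 2]
  pop 1: no out-edges | ready=[] | order so far=[4, 3, 0, 2, 1]
  Result: [4, 3, 0, 2, 1]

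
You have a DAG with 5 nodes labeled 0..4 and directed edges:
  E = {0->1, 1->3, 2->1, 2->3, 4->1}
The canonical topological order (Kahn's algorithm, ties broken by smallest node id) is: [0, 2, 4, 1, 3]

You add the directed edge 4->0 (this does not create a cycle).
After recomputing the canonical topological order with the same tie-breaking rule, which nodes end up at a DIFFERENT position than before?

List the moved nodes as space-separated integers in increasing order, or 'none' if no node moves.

Answer: 0 2 4

Derivation:
Old toposort: [0, 2, 4, 1, 3]
Added edge 4->0
Recompute Kahn (smallest-id tiebreak):
  initial in-degrees: [1, 3, 0, 2, 0]
  ready (indeg=0): [2, 4]
  pop 2: indeg[1]->2; indeg[3]->1 | ready=[4] | order so far=[2]
  pop 4: indeg[0]->0; indeg[1]->1 | ready=[0] | order so far=[2, 4]
  pop 0: indeg[1]->0 | ready=[1] | order so far=[2, 4, 0]
  pop 1: indeg[3]->0 | ready=[3] | order so far=[2, 4, 0, 1]
  pop 3: no out-edges | ready=[] | order so far=[2, 4, 0, 1, 3]
New canonical toposort: [2, 4, 0, 1, 3]
Compare positions:
  Node 0: index 0 -> 2 (moved)
  Node 1: index 3 -> 3 (same)
  Node 2: index 1 -> 0 (moved)
  Node 3: index 4 -> 4 (same)
  Node 4: index 2 -> 1 (moved)
Nodes that changed position: 0 2 4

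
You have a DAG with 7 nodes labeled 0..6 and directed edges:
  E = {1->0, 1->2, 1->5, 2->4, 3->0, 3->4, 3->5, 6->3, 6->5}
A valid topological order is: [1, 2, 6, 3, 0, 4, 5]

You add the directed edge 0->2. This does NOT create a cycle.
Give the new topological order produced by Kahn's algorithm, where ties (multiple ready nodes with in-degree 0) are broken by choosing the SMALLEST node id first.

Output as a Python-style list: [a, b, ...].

Old toposort: [1, 2, 6, 3, 0, 4, 5]
Added edge: 0->2
Position of 0 (4) > position of 2 (1). Must reorder: 0 must now come before 2.
Run Kahn's algorithm (break ties by smallest node id):
  initial in-degrees: [2, 0, 2, 1, 2, 3, 0]
  ready (indeg=0): [1, 6]
  pop 1: indeg[0]->1; indeg[2]->1; indeg[5]->2 | ready=[6] | order so far=[1]
  pop 6: indeg[3]->0; indeg[5]->1 | ready=[3] | order so far=[1, 6]
  pop 3: indeg[0]->0; indeg[4]->1; indeg[5]->0 | ready=[0, 5] | order so far=[1, 6, 3]
  pop 0: indeg[2]->0 | ready=[2, 5] | order so far=[1, 6, 3, 0]
  pop 2: indeg[4]->0 | ready=[4, 5] | order so far=[1, 6, 3, 0, 2]
  pop 4: no out-edges | ready=[5] | order so far=[1, 6, 3, 0, 2, 4]
  pop 5: no out-edges | ready=[] | order so far=[1, 6, 3, 0, 2, 4, 5]
  Result: [1, 6, 3, 0, 2, 4, 5]

Answer: [1, 6, 3, 0, 2, 4, 5]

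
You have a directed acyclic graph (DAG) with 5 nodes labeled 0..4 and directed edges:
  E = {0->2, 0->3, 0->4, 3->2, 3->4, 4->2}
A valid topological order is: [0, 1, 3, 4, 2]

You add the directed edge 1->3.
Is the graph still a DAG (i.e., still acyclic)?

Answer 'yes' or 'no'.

Given toposort: [0, 1, 3, 4, 2]
Position of 1: index 1; position of 3: index 2
New edge 1->3: forward
Forward edge: respects the existing order. Still a DAG, same toposort still valid.
Still a DAG? yes

Answer: yes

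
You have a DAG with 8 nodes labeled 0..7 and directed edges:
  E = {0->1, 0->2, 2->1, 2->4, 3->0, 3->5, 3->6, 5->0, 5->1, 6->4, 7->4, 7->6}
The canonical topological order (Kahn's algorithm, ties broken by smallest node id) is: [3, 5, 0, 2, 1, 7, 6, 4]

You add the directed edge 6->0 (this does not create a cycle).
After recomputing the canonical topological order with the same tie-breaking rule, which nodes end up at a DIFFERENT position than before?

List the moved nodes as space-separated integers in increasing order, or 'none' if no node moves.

Answer: 0 1 2 6 7

Derivation:
Old toposort: [3, 5, 0, 2, 1, 7, 6, 4]
Added edge 6->0
Recompute Kahn (smallest-id tiebreak):
  initial in-degrees: [3, 3, 1, 0, 3, 1, 2, 0]
  ready (indeg=0): [3, 7]
  pop 3: indeg[0]->2; indeg[5]->0; indeg[6]->1 | ready=[5, 7] | order so far=[3]
  pop 5: indeg[0]->1; indeg[1]->2 | ready=[7] | order so far=[3, 5]
  pop 7: indeg[4]->2; indeg[6]->0 | ready=[6] | order so far=[3, 5, 7]
  pop 6: indeg[0]->0; indeg[4]->1 | ready=[0] | order so far=[3, 5, 7, 6]
  pop 0: indeg[1]->1; indeg[2]->0 | ready=[2] | order so far=[3, 5, 7, 6, 0]
  pop 2: indeg[1]->0; indeg[4]->0 | ready=[1, 4] | order so far=[3, 5, 7, 6, 0, 2]
  pop 1: no out-edges | ready=[4] | order so far=[3, 5, 7, 6, 0, 2, 1]
  pop 4: no out-edges | ready=[] | order so far=[3, 5, 7, 6, 0, 2, 1, 4]
New canonical toposort: [3, 5, 7, 6, 0, 2, 1, 4]
Compare positions:
  Node 0: index 2 -> 4 (moved)
  Node 1: index 4 -> 6 (moved)
  Node 2: index 3 -> 5 (moved)
  Node 3: index 0 -> 0 (same)
  Node 4: index 7 -> 7 (same)
  Node 5: index 1 -> 1 (same)
  Node 6: index 6 -> 3 (moved)
  Node 7: index 5 -> 2 (moved)
Nodes that changed position: 0 1 2 6 7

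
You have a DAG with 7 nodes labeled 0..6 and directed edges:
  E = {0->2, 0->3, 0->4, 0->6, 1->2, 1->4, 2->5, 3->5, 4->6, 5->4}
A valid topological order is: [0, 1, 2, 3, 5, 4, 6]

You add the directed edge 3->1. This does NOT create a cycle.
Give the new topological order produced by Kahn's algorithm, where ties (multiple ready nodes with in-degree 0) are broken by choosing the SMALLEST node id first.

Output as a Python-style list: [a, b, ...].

Old toposort: [0, 1, 2, 3, 5, 4, 6]
Added edge: 3->1
Position of 3 (3) > position of 1 (1). Must reorder: 3 must now come before 1.
Run Kahn's algorithm (break ties by smallest node id):
  initial in-degrees: [0, 1, 2, 1, 3, 2, 2]
  ready (indeg=0): [0]
  pop 0: indeg[2]->1; indeg[3]->0; indeg[4]->2; indeg[6]->1 | ready=[3] | order so far=[0]
  pop 3: indeg[1]->0; indeg[5]->1 | ready=[1] | order so far=[0, 3]
  pop 1: indeg[2]->0; indeg[4]->1 | ready=[2] | order so far=[0, 3, 1]
  pop 2: indeg[5]->0 | ready=[5] | order so far=[0, 3, 1, 2]
  pop 5: indeg[4]->0 | ready=[4] | order so far=[0, 3, 1, 2, 5]
  pop 4: indeg[6]->0 | ready=[6] | order so far=[0, 3, 1, 2, 5, 4]
  pop 6: no out-edges | ready=[] | order so far=[0, 3, 1, 2, 5, 4, 6]
  Result: [0, 3, 1, 2, 5, 4, 6]

Answer: [0, 3, 1, 2, 5, 4, 6]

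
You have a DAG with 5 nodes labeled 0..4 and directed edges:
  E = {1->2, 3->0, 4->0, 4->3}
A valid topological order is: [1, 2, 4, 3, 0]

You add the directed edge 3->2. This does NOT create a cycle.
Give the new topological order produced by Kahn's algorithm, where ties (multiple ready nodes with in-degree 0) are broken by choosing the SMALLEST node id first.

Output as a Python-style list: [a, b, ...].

Old toposort: [1, 2, 4, 3, 0]
Added edge: 3->2
Position of 3 (3) > position of 2 (1). Must reorder: 3 must now come before 2.
Run Kahn's algorithm (break ties by smallest node id):
  initial in-degrees: [2, 0, 2, 1, 0]
  ready (indeg=0): [1, 4]
  pop 1: indeg[2]->1 | ready=[4] | order so far=[1]
  pop 4: indeg[0]->1; indeg[3]->0 | ready=[3] | order so far=[1, 4]
  pop 3: indeg[0]->0; indeg[2]->0 | ready=[0, 2] | order so far=[1, 4, 3]
  pop 0: no out-edges | ready=[2] | order so far=[1, 4, 3, 0]
  pop 2: no out-edges | ready=[] | order so far=[1, 4, 3, 0, 2]
  Result: [1, 4, 3, 0, 2]

Answer: [1, 4, 3, 0, 2]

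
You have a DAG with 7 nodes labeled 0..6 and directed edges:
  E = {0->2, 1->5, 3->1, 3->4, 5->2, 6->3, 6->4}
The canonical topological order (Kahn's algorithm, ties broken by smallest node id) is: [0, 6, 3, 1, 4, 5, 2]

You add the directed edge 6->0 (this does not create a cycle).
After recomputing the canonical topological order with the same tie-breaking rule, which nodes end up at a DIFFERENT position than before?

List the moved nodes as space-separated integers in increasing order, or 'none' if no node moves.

Answer: 0 6

Derivation:
Old toposort: [0, 6, 3, 1, 4, 5, 2]
Added edge 6->0
Recompute Kahn (smallest-id tiebreak):
  initial in-degrees: [1, 1, 2, 1, 2, 1, 0]
  ready (indeg=0): [6]
  pop 6: indeg[0]->0; indeg[3]->0; indeg[4]->1 | ready=[0, 3] | order so far=[6]
  pop 0: indeg[2]->1 | ready=[3] | order so far=[6, 0]
  pop 3: indeg[1]->0; indeg[4]->0 | ready=[1, 4] | order so far=[6, 0, 3]
  pop 1: indeg[5]->0 | ready=[4, 5] | order so far=[6, 0, 3, 1]
  pop 4: no out-edges | ready=[5] | order so far=[6, 0, 3, 1, 4]
  pop 5: indeg[2]->0 | ready=[2] | order so far=[6, 0, 3, 1, 4, 5]
  pop 2: no out-edges | ready=[] | order so far=[6, 0, 3, 1, 4, 5, 2]
New canonical toposort: [6, 0, 3, 1, 4, 5, 2]
Compare positions:
  Node 0: index 0 -> 1 (moved)
  Node 1: index 3 -> 3 (same)
  Node 2: index 6 -> 6 (same)
  Node 3: index 2 -> 2 (same)
  Node 4: index 4 -> 4 (same)
  Node 5: index 5 -> 5 (same)
  Node 6: index 1 -> 0 (moved)
Nodes that changed position: 0 6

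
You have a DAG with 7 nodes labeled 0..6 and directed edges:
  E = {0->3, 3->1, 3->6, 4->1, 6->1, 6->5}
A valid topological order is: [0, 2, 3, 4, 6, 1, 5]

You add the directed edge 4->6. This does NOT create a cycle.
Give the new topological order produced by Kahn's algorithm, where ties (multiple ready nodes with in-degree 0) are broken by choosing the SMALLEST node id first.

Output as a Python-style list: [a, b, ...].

Answer: [0, 2, 3, 4, 6, 1, 5]

Derivation:
Old toposort: [0, 2, 3, 4, 6, 1, 5]
Added edge: 4->6
Position of 4 (3) < position of 6 (4). Old order still valid.
Run Kahn's algorithm (break ties by smallest node id):
  initial in-degrees: [0, 3, 0, 1, 0, 1, 2]
  ready (indeg=0): [0, 2, 4]
  pop 0: indeg[3]->0 | ready=[2, 3, 4] | order so far=[0]
  pop 2: no out-edges | ready=[3, 4] | order so far=[0, 2]
  pop 3: indeg[1]->2; indeg[6]->1 | ready=[4] | order so far=[0, 2, 3]
  pop 4: indeg[1]->1; indeg[6]->0 | ready=[6] | order so far=[0, 2, 3, 4]
  pop 6: indeg[1]->0; indeg[5]->0 | ready=[1, 5] | order so far=[0, 2, 3, 4, 6]
  pop 1: no out-edges | ready=[5] | order so far=[0, 2, 3, 4, 6, 1]
  pop 5: no out-edges | ready=[] | order so far=[0, 2, 3, 4, 6, 1, 5]
  Result: [0, 2, 3, 4, 6, 1, 5]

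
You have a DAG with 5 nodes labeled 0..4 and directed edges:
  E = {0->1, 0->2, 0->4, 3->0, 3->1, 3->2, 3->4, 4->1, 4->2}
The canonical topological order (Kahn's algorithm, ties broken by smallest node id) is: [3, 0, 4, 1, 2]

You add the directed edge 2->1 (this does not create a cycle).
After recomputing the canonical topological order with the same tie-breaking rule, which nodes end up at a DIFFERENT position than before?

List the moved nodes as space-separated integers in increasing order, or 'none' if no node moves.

Old toposort: [3, 0, 4, 1, 2]
Added edge 2->1
Recompute Kahn (smallest-id tiebreak):
  initial in-degrees: [1, 4, 3, 0, 2]
  ready (indeg=0): [3]
  pop 3: indeg[0]->0; indeg[1]->3; indeg[2]->2; indeg[4]->1 | ready=[0] | order so far=[3]
  pop 0: indeg[1]->2; indeg[2]->1; indeg[4]->0 | ready=[4] | order so far=[3, 0]
  pop 4: indeg[1]->1; indeg[2]->0 | ready=[2] | order so far=[3, 0, 4]
  pop 2: indeg[1]->0 | ready=[1] | order so far=[3, 0, 4, 2]
  pop 1: no out-edges | ready=[] | order so far=[3, 0, 4, 2, 1]
New canonical toposort: [3, 0, 4, 2, 1]
Compare positions:
  Node 0: index 1 -> 1 (same)
  Node 1: index 3 -> 4 (moved)
  Node 2: index 4 -> 3 (moved)
  Node 3: index 0 -> 0 (same)
  Node 4: index 2 -> 2 (same)
Nodes that changed position: 1 2

Answer: 1 2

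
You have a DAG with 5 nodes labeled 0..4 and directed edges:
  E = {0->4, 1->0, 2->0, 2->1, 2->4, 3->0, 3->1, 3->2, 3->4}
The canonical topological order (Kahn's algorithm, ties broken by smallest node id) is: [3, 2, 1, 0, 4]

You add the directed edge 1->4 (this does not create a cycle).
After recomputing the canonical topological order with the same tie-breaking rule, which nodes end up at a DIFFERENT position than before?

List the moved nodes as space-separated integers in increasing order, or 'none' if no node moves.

Old toposort: [3, 2, 1, 0, 4]
Added edge 1->4
Recompute Kahn (smallest-id tiebreak):
  initial in-degrees: [3, 2, 1, 0, 4]
  ready (indeg=0): [3]
  pop 3: indeg[0]->2; indeg[1]->1; indeg[2]->0; indeg[4]->3 | ready=[2] | order so far=[3]
  pop 2: indeg[0]->1; indeg[1]->0; indeg[4]->2 | ready=[1] | order so far=[3, 2]
  pop 1: indeg[0]->0; indeg[4]->1 | ready=[0] | order so far=[3, 2, 1]
  pop 0: indeg[4]->0 | ready=[4] | order so far=[3, 2, 1, 0]
  pop 4: no out-edges | ready=[] | order so far=[3, 2, 1, 0, 4]
New canonical toposort: [3, 2, 1, 0, 4]
Compare positions:
  Node 0: index 3 -> 3 (same)
  Node 1: index 2 -> 2 (same)
  Node 2: index 1 -> 1 (same)
  Node 3: index 0 -> 0 (same)
  Node 4: index 4 -> 4 (same)
Nodes that changed position: none

Answer: none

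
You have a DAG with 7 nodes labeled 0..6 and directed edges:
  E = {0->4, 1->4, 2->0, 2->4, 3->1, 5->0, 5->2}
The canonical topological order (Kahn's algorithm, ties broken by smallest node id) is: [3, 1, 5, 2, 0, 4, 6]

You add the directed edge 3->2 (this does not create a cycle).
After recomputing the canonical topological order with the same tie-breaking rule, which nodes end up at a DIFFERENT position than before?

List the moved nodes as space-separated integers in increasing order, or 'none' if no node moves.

Answer: none

Derivation:
Old toposort: [3, 1, 5, 2, 0, 4, 6]
Added edge 3->2
Recompute Kahn (smallest-id tiebreak):
  initial in-degrees: [2, 1, 2, 0, 3, 0, 0]
  ready (indeg=0): [3, 5, 6]
  pop 3: indeg[1]->0; indeg[2]->1 | ready=[1, 5, 6] | order so far=[3]
  pop 1: indeg[4]->2 | ready=[5, 6] | order so far=[3, 1]
  pop 5: indeg[0]->1; indeg[2]->0 | ready=[2, 6] | order so far=[3, 1, 5]
  pop 2: indeg[0]->0; indeg[4]->1 | ready=[0, 6] | order so far=[3, 1, 5, 2]
  pop 0: indeg[4]->0 | ready=[4, 6] | order so far=[3, 1, 5, 2, 0]
  pop 4: no out-edges | ready=[6] | order so far=[3, 1, 5, 2, 0, 4]
  pop 6: no out-edges | ready=[] | order so far=[3, 1, 5, 2, 0, 4, 6]
New canonical toposort: [3, 1, 5, 2, 0, 4, 6]
Compare positions:
  Node 0: index 4 -> 4 (same)
  Node 1: index 1 -> 1 (same)
  Node 2: index 3 -> 3 (same)
  Node 3: index 0 -> 0 (same)
  Node 4: index 5 -> 5 (same)
  Node 5: index 2 -> 2 (same)
  Node 6: index 6 -> 6 (same)
Nodes that changed position: none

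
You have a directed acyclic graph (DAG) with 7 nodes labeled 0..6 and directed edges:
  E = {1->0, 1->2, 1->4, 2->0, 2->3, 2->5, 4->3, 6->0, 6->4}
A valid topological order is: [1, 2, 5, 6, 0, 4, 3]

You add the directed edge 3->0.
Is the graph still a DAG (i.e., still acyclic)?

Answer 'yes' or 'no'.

Answer: yes

Derivation:
Given toposort: [1, 2, 5, 6, 0, 4, 3]
Position of 3: index 6; position of 0: index 4
New edge 3->0: backward (u after v in old order)
Backward edge: old toposort is now invalid. Check if this creates a cycle.
Does 0 already reach 3? Reachable from 0: [0]. NO -> still a DAG (reorder needed).
Still a DAG? yes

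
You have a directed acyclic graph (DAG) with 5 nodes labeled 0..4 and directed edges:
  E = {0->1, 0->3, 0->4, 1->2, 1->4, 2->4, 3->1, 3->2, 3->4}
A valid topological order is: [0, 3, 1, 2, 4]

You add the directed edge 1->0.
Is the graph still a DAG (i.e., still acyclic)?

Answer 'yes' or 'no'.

Given toposort: [0, 3, 1, 2, 4]
Position of 1: index 2; position of 0: index 0
New edge 1->0: backward (u after v in old order)
Backward edge: old toposort is now invalid. Check if this creates a cycle.
Does 0 already reach 1? Reachable from 0: [0, 1, 2, 3, 4]. YES -> cycle!
Still a DAG? no

Answer: no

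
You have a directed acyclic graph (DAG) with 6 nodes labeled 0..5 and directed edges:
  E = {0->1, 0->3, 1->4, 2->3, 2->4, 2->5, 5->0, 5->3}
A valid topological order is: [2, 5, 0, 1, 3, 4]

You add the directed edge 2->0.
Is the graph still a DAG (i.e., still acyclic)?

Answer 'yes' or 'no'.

Given toposort: [2, 5, 0, 1, 3, 4]
Position of 2: index 0; position of 0: index 2
New edge 2->0: forward
Forward edge: respects the existing order. Still a DAG, same toposort still valid.
Still a DAG? yes

Answer: yes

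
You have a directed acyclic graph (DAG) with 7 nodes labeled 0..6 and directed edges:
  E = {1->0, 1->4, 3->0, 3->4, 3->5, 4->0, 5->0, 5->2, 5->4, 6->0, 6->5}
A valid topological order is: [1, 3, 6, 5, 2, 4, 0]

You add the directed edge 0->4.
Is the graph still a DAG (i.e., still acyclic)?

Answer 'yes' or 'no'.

Given toposort: [1, 3, 6, 5, 2, 4, 0]
Position of 0: index 6; position of 4: index 5
New edge 0->4: backward (u after v in old order)
Backward edge: old toposort is now invalid. Check if this creates a cycle.
Does 4 already reach 0? Reachable from 4: [0, 4]. YES -> cycle!
Still a DAG? no

Answer: no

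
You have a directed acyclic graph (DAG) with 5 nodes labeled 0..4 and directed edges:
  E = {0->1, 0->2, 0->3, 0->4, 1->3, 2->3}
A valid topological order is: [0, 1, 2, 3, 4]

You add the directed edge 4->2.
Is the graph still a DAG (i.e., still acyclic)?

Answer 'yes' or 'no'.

Answer: yes

Derivation:
Given toposort: [0, 1, 2, 3, 4]
Position of 4: index 4; position of 2: index 2
New edge 4->2: backward (u after v in old order)
Backward edge: old toposort is now invalid. Check if this creates a cycle.
Does 2 already reach 4? Reachable from 2: [2, 3]. NO -> still a DAG (reorder needed).
Still a DAG? yes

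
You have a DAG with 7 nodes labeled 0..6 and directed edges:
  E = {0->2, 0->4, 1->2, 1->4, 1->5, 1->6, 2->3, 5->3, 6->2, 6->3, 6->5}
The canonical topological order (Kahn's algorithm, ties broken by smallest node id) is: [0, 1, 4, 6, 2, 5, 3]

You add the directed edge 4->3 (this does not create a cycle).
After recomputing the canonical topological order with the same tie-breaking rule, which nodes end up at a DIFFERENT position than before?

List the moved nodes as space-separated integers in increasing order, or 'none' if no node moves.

Old toposort: [0, 1, 4, 6, 2, 5, 3]
Added edge 4->3
Recompute Kahn (smallest-id tiebreak):
  initial in-degrees: [0, 0, 3, 4, 2, 2, 1]
  ready (indeg=0): [0, 1]
  pop 0: indeg[2]->2; indeg[4]->1 | ready=[1] | order so far=[0]
  pop 1: indeg[2]->1; indeg[4]->0; indeg[5]->1; indeg[6]->0 | ready=[4, 6] | order so far=[0, 1]
  pop 4: indeg[3]->3 | ready=[6] | order so far=[0, 1, 4]
  pop 6: indeg[2]->0; indeg[3]->2; indeg[5]->0 | ready=[2, 5] | order so far=[0, 1, 4, 6]
  pop 2: indeg[3]->1 | ready=[5] | order so far=[0, 1, 4, 6, 2]
  pop 5: indeg[3]->0 | ready=[3] | order so far=[0, 1, 4, 6, 2, 5]
  pop 3: no out-edges | ready=[] | order so far=[0, 1, 4, 6, 2, 5, 3]
New canonical toposort: [0, 1, 4, 6, 2, 5, 3]
Compare positions:
  Node 0: index 0 -> 0 (same)
  Node 1: index 1 -> 1 (same)
  Node 2: index 4 -> 4 (same)
  Node 3: index 6 -> 6 (same)
  Node 4: index 2 -> 2 (same)
  Node 5: index 5 -> 5 (same)
  Node 6: index 3 -> 3 (same)
Nodes that changed position: none

Answer: none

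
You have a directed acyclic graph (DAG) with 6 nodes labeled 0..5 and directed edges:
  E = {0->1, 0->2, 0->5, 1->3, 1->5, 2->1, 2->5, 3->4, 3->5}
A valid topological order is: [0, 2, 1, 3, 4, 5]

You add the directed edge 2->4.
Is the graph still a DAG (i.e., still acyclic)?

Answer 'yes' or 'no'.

Given toposort: [0, 2, 1, 3, 4, 5]
Position of 2: index 1; position of 4: index 4
New edge 2->4: forward
Forward edge: respects the existing order. Still a DAG, same toposort still valid.
Still a DAG? yes

Answer: yes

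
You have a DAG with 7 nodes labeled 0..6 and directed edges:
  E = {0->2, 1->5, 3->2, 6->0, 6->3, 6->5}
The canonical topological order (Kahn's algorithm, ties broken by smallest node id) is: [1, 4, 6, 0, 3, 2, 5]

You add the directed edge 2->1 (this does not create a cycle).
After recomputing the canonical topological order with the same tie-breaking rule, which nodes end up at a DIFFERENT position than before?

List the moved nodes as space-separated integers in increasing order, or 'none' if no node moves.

Old toposort: [1, 4, 6, 0, 3, 2, 5]
Added edge 2->1
Recompute Kahn (smallest-id tiebreak):
  initial in-degrees: [1, 1, 2, 1, 0, 2, 0]
  ready (indeg=0): [4, 6]
  pop 4: no out-edges | ready=[6] | order so far=[4]
  pop 6: indeg[0]->0; indeg[3]->0; indeg[5]->1 | ready=[0, 3] | order so far=[4, 6]
  pop 0: indeg[2]->1 | ready=[3] | order so far=[4, 6, 0]
  pop 3: indeg[2]->0 | ready=[2] | order so far=[4, 6, 0, 3]
  pop 2: indeg[1]->0 | ready=[1] | order so far=[4, 6, 0, 3, 2]
  pop 1: indeg[5]->0 | ready=[5] | order so far=[4, 6, 0, 3, 2, 1]
  pop 5: no out-edges | ready=[] | order so far=[4, 6, 0, 3, 2, 1, 5]
New canonical toposort: [4, 6, 0, 3, 2, 1, 5]
Compare positions:
  Node 0: index 3 -> 2 (moved)
  Node 1: index 0 -> 5 (moved)
  Node 2: index 5 -> 4 (moved)
  Node 3: index 4 -> 3 (moved)
  Node 4: index 1 -> 0 (moved)
  Node 5: index 6 -> 6 (same)
  Node 6: index 2 -> 1 (moved)
Nodes that changed position: 0 1 2 3 4 6

Answer: 0 1 2 3 4 6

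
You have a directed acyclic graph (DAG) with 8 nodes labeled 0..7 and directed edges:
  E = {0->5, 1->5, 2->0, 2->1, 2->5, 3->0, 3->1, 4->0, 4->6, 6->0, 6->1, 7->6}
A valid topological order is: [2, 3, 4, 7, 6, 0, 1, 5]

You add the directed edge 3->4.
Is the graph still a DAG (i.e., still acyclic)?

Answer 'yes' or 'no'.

Given toposort: [2, 3, 4, 7, 6, 0, 1, 5]
Position of 3: index 1; position of 4: index 2
New edge 3->4: forward
Forward edge: respects the existing order. Still a DAG, same toposort still valid.
Still a DAG? yes

Answer: yes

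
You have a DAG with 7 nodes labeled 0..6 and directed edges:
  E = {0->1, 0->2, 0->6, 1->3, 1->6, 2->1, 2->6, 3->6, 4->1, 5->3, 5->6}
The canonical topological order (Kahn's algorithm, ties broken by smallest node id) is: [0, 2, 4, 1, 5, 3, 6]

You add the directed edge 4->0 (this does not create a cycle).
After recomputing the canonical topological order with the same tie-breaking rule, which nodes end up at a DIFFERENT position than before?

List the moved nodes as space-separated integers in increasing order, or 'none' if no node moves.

Old toposort: [0, 2, 4, 1, 5, 3, 6]
Added edge 4->0
Recompute Kahn (smallest-id tiebreak):
  initial in-degrees: [1, 3, 1, 2, 0, 0, 5]
  ready (indeg=0): [4, 5]
  pop 4: indeg[0]->0; indeg[1]->2 | ready=[0, 5] | order so far=[4]
  pop 0: indeg[1]->1; indeg[2]->0; indeg[6]->4 | ready=[2, 5] | order so far=[4, 0]
  pop 2: indeg[1]->0; indeg[6]->3 | ready=[1, 5] | order so far=[4, 0, 2]
  pop 1: indeg[3]->1; indeg[6]->2 | ready=[5] | order so far=[4, 0, 2, 1]
  pop 5: indeg[3]->0; indeg[6]->1 | ready=[3] | order so far=[4, 0, 2, 1, 5]
  pop 3: indeg[6]->0 | ready=[6] | order so far=[4, 0, 2, 1, 5, 3]
  pop 6: no out-edges | ready=[] | order so far=[4, 0, 2, 1, 5, 3, 6]
New canonical toposort: [4, 0, 2, 1, 5, 3, 6]
Compare positions:
  Node 0: index 0 -> 1 (moved)
  Node 1: index 3 -> 3 (same)
  Node 2: index 1 -> 2 (moved)
  Node 3: index 5 -> 5 (same)
  Node 4: index 2 -> 0 (moved)
  Node 5: index 4 -> 4 (same)
  Node 6: index 6 -> 6 (same)
Nodes that changed position: 0 2 4

Answer: 0 2 4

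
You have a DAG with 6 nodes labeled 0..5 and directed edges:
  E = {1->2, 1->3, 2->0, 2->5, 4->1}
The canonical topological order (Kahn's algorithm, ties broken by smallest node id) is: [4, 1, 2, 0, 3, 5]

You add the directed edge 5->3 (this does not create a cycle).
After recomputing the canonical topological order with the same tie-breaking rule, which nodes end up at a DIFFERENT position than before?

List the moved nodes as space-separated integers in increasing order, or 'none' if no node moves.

Answer: 3 5

Derivation:
Old toposort: [4, 1, 2, 0, 3, 5]
Added edge 5->3
Recompute Kahn (smallest-id tiebreak):
  initial in-degrees: [1, 1, 1, 2, 0, 1]
  ready (indeg=0): [4]
  pop 4: indeg[1]->0 | ready=[1] | order so far=[4]
  pop 1: indeg[2]->0; indeg[3]->1 | ready=[2] | order so far=[4, 1]
  pop 2: indeg[0]->0; indeg[5]->0 | ready=[0, 5] | order so far=[4, 1, 2]
  pop 0: no out-edges | ready=[5] | order so far=[4, 1, 2, 0]
  pop 5: indeg[3]->0 | ready=[3] | order so far=[4, 1, 2, 0, 5]
  pop 3: no out-edges | ready=[] | order so far=[4, 1, 2, 0, 5, 3]
New canonical toposort: [4, 1, 2, 0, 5, 3]
Compare positions:
  Node 0: index 3 -> 3 (same)
  Node 1: index 1 -> 1 (same)
  Node 2: index 2 -> 2 (same)
  Node 3: index 4 -> 5 (moved)
  Node 4: index 0 -> 0 (same)
  Node 5: index 5 -> 4 (moved)
Nodes that changed position: 3 5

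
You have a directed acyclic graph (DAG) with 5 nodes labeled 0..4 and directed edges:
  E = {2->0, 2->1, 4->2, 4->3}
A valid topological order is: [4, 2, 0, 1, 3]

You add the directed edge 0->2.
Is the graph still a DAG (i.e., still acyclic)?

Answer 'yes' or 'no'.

Answer: no

Derivation:
Given toposort: [4, 2, 0, 1, 3]
Position of 0: index 2; position of 2: index 1
New edge 0->2: backward (u after v in old order)
Backward edge: old toposort is now invalid. Check if this creates a cycle.
Does 2 already reach 0? Reachable from 2: [0, 1, 2]. YES -> cycle!
Still a DAG? no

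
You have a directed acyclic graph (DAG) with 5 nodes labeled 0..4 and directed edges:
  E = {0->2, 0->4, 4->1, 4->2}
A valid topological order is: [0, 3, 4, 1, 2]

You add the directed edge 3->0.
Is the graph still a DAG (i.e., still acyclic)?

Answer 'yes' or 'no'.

Answer: yes

Derivation:
Given toposort: [0, 3, 4, 1, 2]
Position of 3: index 1; position of 0: index 0
New edge 3->0: backward (u after v in old order)
Backward edge: old toposort is now invalid. Check if this creates a cycle.
Does 0 already reach 3? Reachable from 0: [0, 1, 2, 4]. NO -> still a DAG (reorder needed).
Still a DAG? yes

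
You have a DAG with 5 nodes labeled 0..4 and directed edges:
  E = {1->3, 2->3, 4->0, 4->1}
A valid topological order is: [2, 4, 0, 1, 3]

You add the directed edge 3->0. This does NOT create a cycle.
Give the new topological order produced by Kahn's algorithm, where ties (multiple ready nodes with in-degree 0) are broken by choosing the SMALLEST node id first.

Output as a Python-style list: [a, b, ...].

Answer: [2, 4, 1, 3, 0]

Derivation:
Old toposort: [2, 4, 0, 1, 3]
Added edge: 3->0
Position of 3 (4) > position of 0 (2). Must reorder: 3 must now come before 0.
Run Kahn's algorithm (break ties by smallest node id):
  initial in-degrees: [2, 1, 0, 2, 0]
  ready (indeg=0): [2, 4]
  pop 2: indeg[3]->1 | ready=[4] | order so far=[2]
  pop 4: indeg[0]->1; indeg[1]->0 | ready=[1] | order so far=[2, 4]
  pop 1: indeg[3]->0 | ready=[3] | order so far=[2, 4, 1]
  pop 3: indeg[0]->0 | ready=[0] | order so far=[2, 4, 1, 3]
  pop 0: no out-edges | ready=[] | order so far=[2, 4, 1, 3, 0]
  Result: [2, 4, 1, 3, 0]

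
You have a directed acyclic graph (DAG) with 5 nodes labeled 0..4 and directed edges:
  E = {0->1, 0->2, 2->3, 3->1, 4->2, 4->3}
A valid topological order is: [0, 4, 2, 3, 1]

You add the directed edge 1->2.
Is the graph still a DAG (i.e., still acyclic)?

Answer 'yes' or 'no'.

Answer: no

Derivation:
Given toposort: [0, 4, 2, 3, 1]
Position of 1: index 4; position of 2: index 2
New edge 1->2: backward (u after v in old order)
Backward edge: old toposort is now invalid. Check if this creates a cycle.
Does 2 already reach 1? Reachable from 2: [1, 2, 3]. YES -> cycle!
Still a DAG? no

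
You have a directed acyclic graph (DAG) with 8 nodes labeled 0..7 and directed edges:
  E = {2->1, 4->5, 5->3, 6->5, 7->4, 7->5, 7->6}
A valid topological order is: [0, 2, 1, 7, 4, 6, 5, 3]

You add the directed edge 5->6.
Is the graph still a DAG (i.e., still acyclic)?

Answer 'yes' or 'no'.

Answer: no

Derivation:
Given toposort: [0, 2, 1, 7, 4, 6, 5, 3]
Position of 5: index 6; position of 6: index 5
New edge 5->6: backward (u after v in old order)
Backward edge: old toposort is now invalid. Check if this creates a cycle.
Does 6 already reach 5? Reachable from 6: [3, 5, 6]. YES -> cycle!
Still a DAG? no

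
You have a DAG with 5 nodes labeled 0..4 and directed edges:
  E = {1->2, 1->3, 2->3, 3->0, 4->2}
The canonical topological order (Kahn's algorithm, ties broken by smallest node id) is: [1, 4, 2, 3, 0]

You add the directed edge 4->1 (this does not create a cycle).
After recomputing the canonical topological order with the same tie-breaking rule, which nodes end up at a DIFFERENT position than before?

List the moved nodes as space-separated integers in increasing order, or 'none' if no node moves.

Old toposort: [1, 4, 2, 3, 0]
Added edge 4->1
Recompute Kahn (smallest-id tiebreak):
  initial in-degrees: [1, 1, 2, 2, 0]
  ready (indeg=0): [4]
  pop 4: indeg[1]->0; indeg[2]->1 | ready=[1] | order so far=[4]
  pop 1: indeg[2]->0; indeg[3]->1 | ready=[2] | order so far=[4, 1]
  pop 2: indeg[3]->0 | ready=[3] | order so far=[4, 1, 2]
  pop 3: indeg[0]->0 | ready=[0] | order so far=[4, 1, 2, 3]
  pop 0: no out-edges | ready=[] | order so far=[4, 1, 2, 3, 0]
New canonical toposort: [4, 1, 2, 3, 0]
Compare positions:
  Node 0: index 4 -> 4 (same)
  Node 1: index 0 -> 1 (moved)
  Node 2: index 2 -> 2 (same)
  Node 3: index 3 -> 3 (same)
  Node 4: index 1 -> 0 (moved)
Nodes that changed position: 1 4

Answer: 1 4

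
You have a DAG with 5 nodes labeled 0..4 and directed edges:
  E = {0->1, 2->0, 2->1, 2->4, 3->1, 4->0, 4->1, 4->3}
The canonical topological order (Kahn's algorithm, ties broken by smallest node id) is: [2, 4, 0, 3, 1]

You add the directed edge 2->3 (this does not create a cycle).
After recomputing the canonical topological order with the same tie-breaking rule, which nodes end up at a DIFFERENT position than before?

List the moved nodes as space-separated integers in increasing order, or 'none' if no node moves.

Old toposort: [2, 4, 0, 3, 1]
Added edge 2->3
Recompute Kahn (smallest-id tiebreak):
  initial in-degrees: [2, 4, 0, 2, 1]
  ready (indeg=0): [2]
  pop 2: indeg[0]->1; indeg[1]->3; indeg[3]->1; indeg[4]->0 | ready=[4] | order so far=[2]
  pop 4: indeg[0]->0; indeg[1]->2; indeg[3]->0 | ready=[0, 3] | order so far=[2, 4]
  pop 0: indeg[1]->1 | ready=[3] | order so far=[2, 4, 0]
  pop 3: indeg[1]->0 | ready=[1] | order so far=[2, 4, 0, 3]
  pop 1: no out-edges | ready=[] | order so far=[2, 4, 0, 3, 1]
New canonical toposort: [2, 4, 0, 3, 1]
Compare positions:
  Node 0: index 2 -> 2 (same)
  Node 1: index 4 -> 4 (same)
  Node 2: index 0 -> 0 (same)
  Node 3: index 3 -> 3 (same)
  Node 4: index 1 -> 1 (same)
Nodes that changed position: none

Answer: none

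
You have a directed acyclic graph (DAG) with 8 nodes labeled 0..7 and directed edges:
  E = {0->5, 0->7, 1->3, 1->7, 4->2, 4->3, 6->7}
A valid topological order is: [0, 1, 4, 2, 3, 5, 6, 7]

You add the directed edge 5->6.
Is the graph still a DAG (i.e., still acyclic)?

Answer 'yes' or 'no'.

Given toposort: [0, 1, 4, 2, 3, 5, 6, 7]
Position of 5: index 5; position of 6: index 6
New edge 5->6: forward
Forward edge: respects the existing order. Still a DAG, same toposort still valid.
Still a DAG? yes

Answer: yes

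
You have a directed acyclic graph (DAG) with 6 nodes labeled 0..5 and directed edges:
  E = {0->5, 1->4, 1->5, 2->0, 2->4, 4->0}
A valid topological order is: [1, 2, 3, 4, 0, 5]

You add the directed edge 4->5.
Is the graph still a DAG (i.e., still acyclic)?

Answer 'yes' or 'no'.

Answer: yes

Derivation:
Given toposort: [1, 2, 3, 4, 0, 5]
Position of 4: index 3; position of 5: index 5
New edge 4->5: forward
Forward edge: respects the existing order. Still a DAG, same toposort still valid.
Still a DAG? yes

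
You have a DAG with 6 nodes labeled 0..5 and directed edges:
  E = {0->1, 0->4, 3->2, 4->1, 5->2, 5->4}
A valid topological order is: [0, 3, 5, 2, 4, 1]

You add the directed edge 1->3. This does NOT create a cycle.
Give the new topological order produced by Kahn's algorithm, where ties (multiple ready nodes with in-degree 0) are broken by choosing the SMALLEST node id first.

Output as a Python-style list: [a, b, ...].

Answer: [0, 5, 4, 1, 3, 2]

Derivation:
Old toposort: [0, 3, 5, 2, 4, 1]
Added edge: 1->3
Position of 1 (5) > position of 3 (1). Must reorder: 1 must now come before 3.
Run Kahn's algorithm (break ties by smallest node id):
  initial in-degrees: [0, 2, 2, 1, 2, 0]
  ready (indeg=0): [0, 5]
  pop 0: indeg[1]->1; indeg[4]->1 | ready=[5] | order so far=[0]
  pop 5: indeg[2]->1; indeg[4]->0 | ready=[4] | order so far=[0, 5]
  pop 4: indeg[1]->0 | ready=[1] | order so far=[0, 5, 4]
  pop 1: indeg[3]->0 | ready=[3] | order so far=[0, 5, 4, 1]
  pop 3: indeg[2]->0 | ready=[2] | order so far=[0, 5, 4, 1, 3]
  pop 2: no out-edges | ready=[] | order so far=[0, 5, 4, 1, 3, 2]
  Result: [0, 5, 4, 1, 3, 2]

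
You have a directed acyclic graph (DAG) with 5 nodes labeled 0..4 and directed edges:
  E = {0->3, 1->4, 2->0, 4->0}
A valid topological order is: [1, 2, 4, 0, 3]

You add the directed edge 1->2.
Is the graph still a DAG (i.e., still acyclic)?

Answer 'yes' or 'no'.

Given toposort: [1, 2, 4, 0, 3]
Position of 1: index 0; position of 2: index 1
New edge 1->2: forward
Forward edge: respects the existing order. Still a DAG, same toposort still valid.
Still a DAG? yes

Answer: yes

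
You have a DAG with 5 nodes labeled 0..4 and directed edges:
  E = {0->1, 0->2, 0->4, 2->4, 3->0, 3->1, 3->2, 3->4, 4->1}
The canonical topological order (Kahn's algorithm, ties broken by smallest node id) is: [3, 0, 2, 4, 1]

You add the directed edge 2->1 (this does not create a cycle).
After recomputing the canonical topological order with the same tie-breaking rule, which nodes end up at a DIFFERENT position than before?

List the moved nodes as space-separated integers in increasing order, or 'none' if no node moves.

Old toposort: [3, 0, 2, 4, 1]
Added edge 2->1
Recompute Kahn (smallest-id tiebreak):
  initial in-degrees: [1, 4, 2, 0, 3]
  ready (indeg=0): [3]
  pop 3: indeg[0]->0; indeg[1]->3; indeg[2]->1; indeg[4]->2 | ready=[0] | order so far=[3]
  pop 0: indeg[1]->2; indeg[2]->0; indeg[4]->1 | ready=[2] | order so far=[3, 0]
  pop 2: indeg[1]->1; indeg[4]->0 | ready=[4] | order so far=[3, 0, 2]
  pop 4: indeg[1]->0 | ready=[1] | order so far=[3, 0, 2, 4]
  pop 1: no out-edges | ready=[] | order so far=[3, 0, 2, 4, 1]
New canonical toposort: [3, 0, 2, 4, 1]
Compare positions:
  Node 0: index 1 -> 1 (same)
  Node 1: index 4 -> 4 (same)
  Node 2: index 2 -> 2 (same)
  Node 3: index 0 -> 0 (same)
  Node 4: index 3 -> 3 (same)
Nodes that changed position: none

Answer: none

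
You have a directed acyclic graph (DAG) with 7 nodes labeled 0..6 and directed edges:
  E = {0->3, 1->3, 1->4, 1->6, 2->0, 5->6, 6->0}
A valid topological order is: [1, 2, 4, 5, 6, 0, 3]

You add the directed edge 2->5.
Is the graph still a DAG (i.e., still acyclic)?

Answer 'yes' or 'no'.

Answer: yes

Derivation:
Given toposort: [1, 2, 4, 5, 6, 0, 3]
Position of 2: index 1; position of 5: index 3
New edge 2->5: forward
Forward edge: respects the existing order. Still a DAG, same toposort still valid.
Still a DAG? yes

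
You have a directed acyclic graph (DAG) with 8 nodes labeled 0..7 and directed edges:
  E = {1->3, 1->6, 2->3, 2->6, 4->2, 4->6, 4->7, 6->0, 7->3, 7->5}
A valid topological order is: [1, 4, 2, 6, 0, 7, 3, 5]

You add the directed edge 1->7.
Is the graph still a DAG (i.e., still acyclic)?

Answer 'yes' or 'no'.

Answer: yes

Derivation:
Given toposort: [1, 4, 2, 6, 0, 7, 3, 5]
Position of 1: index 0; position of 7: index 5
New edge 1->7: forward
Forward edge: respects the existing order. Still a DAG, same toposort still valid.
Still a DAG? yes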